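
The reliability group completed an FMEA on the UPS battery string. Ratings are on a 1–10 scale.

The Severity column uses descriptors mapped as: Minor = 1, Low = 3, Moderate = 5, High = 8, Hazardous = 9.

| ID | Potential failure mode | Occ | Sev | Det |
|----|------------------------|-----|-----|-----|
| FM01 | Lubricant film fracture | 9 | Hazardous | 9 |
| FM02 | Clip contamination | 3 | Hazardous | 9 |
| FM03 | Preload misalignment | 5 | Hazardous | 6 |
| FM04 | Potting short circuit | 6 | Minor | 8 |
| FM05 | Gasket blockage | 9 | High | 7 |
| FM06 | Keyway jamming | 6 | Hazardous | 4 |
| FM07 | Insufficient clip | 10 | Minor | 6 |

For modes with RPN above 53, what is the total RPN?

2022

RPN = Severity × Occurrence × Detection:
  FM01: 9 × 9 × 9 = 729
  FM02: 9 × 3 × 9 = 243
  FM03: 9 × 5 × 6 = 270
  FM04: 1 × 6 × 8 = 48
  FM05: 8 × 9 × 7 = 504
  FM06: 9 × 6 × 4 = 216
  FM07: 1 × 10 × 6 = 60
RPN > 53: FM01 (729), FM02 (243), FM03 (270), FM05 (504), FM06 (216), FM07 (60).
Sum: 729 + 243 + 270 + 504 + 216 + 60 = 2022.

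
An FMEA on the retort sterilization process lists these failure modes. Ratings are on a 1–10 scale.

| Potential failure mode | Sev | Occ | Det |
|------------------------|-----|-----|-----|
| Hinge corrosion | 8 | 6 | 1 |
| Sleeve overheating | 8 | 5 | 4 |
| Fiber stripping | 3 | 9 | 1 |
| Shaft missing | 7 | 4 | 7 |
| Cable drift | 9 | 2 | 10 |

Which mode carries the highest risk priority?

Shaft missing

RPN = Severity × Occurrence × Detection:
  Hinge corrosion: 8 × 6 × 1 = 48
  Sleeve overheating: 8 × 5 × 4 = 160
  Fiber stripping: 3 × 9 × 1 = 27
  Shaft missing: 7 × 4 × 7 = 196
  Cable drift: 9 × 2 × 10 = 180
Highest RPN is 196 → Shaft missing.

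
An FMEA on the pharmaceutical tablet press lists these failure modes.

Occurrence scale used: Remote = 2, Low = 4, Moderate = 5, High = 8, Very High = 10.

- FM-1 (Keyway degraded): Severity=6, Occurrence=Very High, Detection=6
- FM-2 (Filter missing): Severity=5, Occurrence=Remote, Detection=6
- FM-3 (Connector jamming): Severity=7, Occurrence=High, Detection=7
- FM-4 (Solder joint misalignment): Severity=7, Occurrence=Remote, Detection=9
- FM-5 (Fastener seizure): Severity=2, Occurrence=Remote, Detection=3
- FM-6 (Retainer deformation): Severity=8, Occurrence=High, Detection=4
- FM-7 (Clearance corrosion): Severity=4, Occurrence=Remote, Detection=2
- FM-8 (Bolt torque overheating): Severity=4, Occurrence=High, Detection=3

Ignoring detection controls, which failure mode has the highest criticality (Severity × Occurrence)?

FM-6

Criticality = Severity × Occurrence:
  FM-1: 6 × 10 = 60
  FM-2: 5 × 2 = 10
  FM-3: 7 × 8 = 56
  FM-4: 7 × 2 = 14
  FM-5: 2 × 2 = 4
  FM-6: 8 × 8 = 64
  FM-7: 4 × 2 = 8
  FM-8: 4 × 8 = 32
Highest criticality is 64 → FM-6.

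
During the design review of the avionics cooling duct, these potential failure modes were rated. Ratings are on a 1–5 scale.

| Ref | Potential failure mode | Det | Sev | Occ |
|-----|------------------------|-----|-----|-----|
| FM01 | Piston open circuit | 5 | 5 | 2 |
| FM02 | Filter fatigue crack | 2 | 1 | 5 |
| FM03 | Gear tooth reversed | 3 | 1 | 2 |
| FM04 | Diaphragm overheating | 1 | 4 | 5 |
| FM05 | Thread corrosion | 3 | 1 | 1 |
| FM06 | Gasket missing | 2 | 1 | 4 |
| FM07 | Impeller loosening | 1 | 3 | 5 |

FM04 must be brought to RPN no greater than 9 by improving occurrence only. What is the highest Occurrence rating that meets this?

FM04: S=4, O=5, D=1 → current RPN = 20.
Fixed product = 4. Need 4 × O ≤ 9, so O ≤ 9/4 = 2.25.
Maximum integer Occurrence rating = 2 (gives RPN 8; O=3 would give 12 > 9).

2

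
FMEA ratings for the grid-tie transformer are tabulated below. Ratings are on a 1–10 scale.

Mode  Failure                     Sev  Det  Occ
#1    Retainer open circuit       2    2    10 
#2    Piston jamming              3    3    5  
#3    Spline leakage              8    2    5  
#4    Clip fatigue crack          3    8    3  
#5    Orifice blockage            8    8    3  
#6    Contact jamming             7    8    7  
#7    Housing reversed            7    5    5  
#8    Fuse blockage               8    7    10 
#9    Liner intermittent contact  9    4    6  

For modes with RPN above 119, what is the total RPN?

1535

RPN = Severity × Occurrence × Detection:
  #1: 2 × 10 × 2 = 40
  #2: 3 × 5 × 3 = 45
  #3: 8 × 5 × 2 = 80
  #4: 3 × 3 × 8 = 72
  #5: 8 × 3 × 8 = 192
  #6: 7 × 7 × 8 = 392
  #7: 7 × 5 × 5 = 175
  #8: 8 × 10 × 7 = 560
  #9: 9 × 6 × 4 = 216
RPN > 119: #5 (192), #6 (392), #7 (175), #8 (560), #9 (216).
Sum: 192 + 392 + 175 + 560 + 216 = 1535.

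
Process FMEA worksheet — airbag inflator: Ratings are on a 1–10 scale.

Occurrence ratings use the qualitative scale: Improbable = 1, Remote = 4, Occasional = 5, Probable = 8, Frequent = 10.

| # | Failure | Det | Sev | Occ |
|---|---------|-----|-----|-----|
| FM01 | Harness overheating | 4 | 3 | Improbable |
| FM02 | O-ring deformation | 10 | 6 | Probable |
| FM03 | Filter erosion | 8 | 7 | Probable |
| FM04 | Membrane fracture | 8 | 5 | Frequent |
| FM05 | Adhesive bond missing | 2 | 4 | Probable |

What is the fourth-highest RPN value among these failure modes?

64

RPN = Severity × Occurrence × Detection:
  FM01: 3 × 1 × 4 = 12
  FM02: 6 × 8 × 10 = 480
  FM03: 7 × 8 × 8 = 448
  FM04: 5 × 10 × 8 = 400
  FM05: 4 × 8 × 2 = 64
Sorted descending: 480, 448, 400, 64, 12.
The fourth-highest RPN is 64 (FM05).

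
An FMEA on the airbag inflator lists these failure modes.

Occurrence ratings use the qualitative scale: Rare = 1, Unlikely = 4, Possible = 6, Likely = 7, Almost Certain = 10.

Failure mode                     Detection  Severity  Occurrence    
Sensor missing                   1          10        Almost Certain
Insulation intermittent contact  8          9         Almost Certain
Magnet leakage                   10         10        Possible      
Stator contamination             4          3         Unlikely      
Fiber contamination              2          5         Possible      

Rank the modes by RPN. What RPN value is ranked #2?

600

RPN = Severity × Occurrence × Detection:
  Sensor missing: 10 × 10 × 1 = 100
  Insulation intermittent contact: 9 × 10 × 8 = 720
  Magnet leakage: 10 × 6 × 10 = 600
  Stator contamination: 3 × 4 × 4 = 48
  Fiber contamination: 5 × 6 × 2 = 60
Sorted descending: 720, 600, 100, 60, 48.
The second-highest RPN is 600 (Magnet leakage).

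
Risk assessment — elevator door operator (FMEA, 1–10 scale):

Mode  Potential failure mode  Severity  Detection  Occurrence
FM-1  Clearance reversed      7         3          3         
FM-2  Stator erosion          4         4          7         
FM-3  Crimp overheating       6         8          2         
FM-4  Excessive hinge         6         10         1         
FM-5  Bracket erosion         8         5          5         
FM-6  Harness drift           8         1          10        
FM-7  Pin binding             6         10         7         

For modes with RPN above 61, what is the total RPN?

RPN = Severity × Occurrence × Detection:
  FM-1: 7 × 3 × 3 = 63
  FM-2: 4 × 7 × 4 = 112
  FM-3: 6 × 2 × 8 = 96
  FM-4: 6 × 1 × 10 = 60
  FM-5: 8 × 5 × 5 = 200
  FM-6: 8 × 10 × 1 = 80
  FM-7: 6 × 7 × 10 = 420
RPN > 61: FM-1 (63), FM-2 (112), FM-3 (96), FM-5 (200), FM-6 (80), FM-7 (420).
Sum: 63 + 112 + 96 + 200 + 80 + 420 = 971.

971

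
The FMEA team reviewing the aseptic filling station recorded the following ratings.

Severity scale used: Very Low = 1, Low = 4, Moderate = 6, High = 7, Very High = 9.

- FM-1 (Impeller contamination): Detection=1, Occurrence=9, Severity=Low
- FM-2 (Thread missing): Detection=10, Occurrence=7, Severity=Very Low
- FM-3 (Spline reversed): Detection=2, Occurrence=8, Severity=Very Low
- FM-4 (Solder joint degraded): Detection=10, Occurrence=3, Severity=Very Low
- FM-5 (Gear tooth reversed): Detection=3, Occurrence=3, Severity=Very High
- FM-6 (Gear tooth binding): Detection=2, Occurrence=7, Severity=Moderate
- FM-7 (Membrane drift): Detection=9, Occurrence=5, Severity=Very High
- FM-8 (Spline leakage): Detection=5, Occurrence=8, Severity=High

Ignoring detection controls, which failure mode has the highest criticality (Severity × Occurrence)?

Criticality = Severity × Occurrence:
  FM-1: 4 × 9 = 36
  FM-2: 1 × 7 = 7
  FM-3: 1 × 8 = 8
  FM-4: 1 × 3 = 3
  FM-5: 9 × 3 = 27
  FM-6: 6 × 7 = 42
  FM-7: 9 × 5 = 45
  FM-8: 7 × 8 = 56
Highest criticality is 56 → FM-8.

FM-8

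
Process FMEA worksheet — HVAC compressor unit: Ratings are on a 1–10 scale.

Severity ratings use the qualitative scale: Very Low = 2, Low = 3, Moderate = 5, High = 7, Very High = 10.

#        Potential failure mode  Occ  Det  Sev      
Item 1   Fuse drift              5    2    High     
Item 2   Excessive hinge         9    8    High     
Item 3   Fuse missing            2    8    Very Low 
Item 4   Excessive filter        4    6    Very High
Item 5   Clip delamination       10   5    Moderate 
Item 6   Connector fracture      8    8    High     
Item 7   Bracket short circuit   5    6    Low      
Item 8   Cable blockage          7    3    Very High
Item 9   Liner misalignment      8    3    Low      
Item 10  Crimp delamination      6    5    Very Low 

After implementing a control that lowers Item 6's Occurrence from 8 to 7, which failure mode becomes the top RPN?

RPN = Severity × Occurrence × Detection:
  Item 1: 7 × 5 × 2 = 70
  Item 2: 7 × 9 × 8 = 504
  Item 3: 2 × 2 × 8 = 32
  Item 4: 10 × 4 × 6 = 240
  Item 5: 5 × 10 × 5 = 250
  Item 6: 7 × 8 × 8 = 448
  Item 7: 3 × 5 × 6 = 90
  Item 8: 10 × 7 × 3 = 210
  Item 9: 3 × 8 × 3 = 72
  Item 10: 2 × 6 × 5 = 60
After action: Item 6 → 7 × 7 × 8 = 392.
Revised RPNs: Item 2=504, Item 6=392, Item 5=250, Item 4=240, Item 8=210, Item 7=90, Item 9=72, Item 1=70, Item 10=60, Item 3=32.
Highest is now Item 2 (504).

Item 2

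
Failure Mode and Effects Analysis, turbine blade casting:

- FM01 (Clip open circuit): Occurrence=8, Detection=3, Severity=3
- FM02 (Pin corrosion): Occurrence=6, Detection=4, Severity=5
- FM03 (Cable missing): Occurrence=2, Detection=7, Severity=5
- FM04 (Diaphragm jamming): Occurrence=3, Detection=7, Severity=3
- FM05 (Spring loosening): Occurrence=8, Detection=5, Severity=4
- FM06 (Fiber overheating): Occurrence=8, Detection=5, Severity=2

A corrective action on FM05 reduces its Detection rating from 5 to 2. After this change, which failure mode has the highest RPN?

RPN = Severity × Occurrence × Detection:
  FM01: 3 × 8 × 3 = 72
  FM02: 5 × 6 × 4 = 120
  FM03: 5 × 2 × 7 = 70
  FM04: 3 × 3 × 7 = 63
  FM05: 4 × 8 × 5 = 160
  FM06: 2 × 8 × 5 = 80
After action: FM05 → 4 × 8 × 2 = 64.
Revised RPNs: FM02=120, FM06=80, FM01=72, FM03=70, FM05=64, FM04=63.
Highest is now FM02 (120).

FM02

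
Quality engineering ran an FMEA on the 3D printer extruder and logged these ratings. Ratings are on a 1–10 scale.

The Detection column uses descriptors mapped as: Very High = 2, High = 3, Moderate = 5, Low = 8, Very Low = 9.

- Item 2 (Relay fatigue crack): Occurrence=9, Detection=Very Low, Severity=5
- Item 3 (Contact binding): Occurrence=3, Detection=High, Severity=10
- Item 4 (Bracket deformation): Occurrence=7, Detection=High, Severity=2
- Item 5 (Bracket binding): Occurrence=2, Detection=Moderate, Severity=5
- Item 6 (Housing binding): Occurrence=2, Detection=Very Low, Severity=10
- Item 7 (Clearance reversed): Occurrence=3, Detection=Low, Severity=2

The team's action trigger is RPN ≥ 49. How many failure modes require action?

4

RPN = Severity × Occurrence × Detection:
  Item 2: 5 × 9 × 9 = 405
  Item 3: 10 × 3 × 3 = 90
  Item 4: 2 × 7 × 3 = 42
  Item 5: 5 × 2 × 5 = 50
  Item 6: 10 × 2 × 9 = 180
  Item 7: 2 × 3 × 8 = 48
Modes with RPN ≥ 49: Item 2 (405), Item 3 (90), Item 5 (50), Item 6 (180) → 4.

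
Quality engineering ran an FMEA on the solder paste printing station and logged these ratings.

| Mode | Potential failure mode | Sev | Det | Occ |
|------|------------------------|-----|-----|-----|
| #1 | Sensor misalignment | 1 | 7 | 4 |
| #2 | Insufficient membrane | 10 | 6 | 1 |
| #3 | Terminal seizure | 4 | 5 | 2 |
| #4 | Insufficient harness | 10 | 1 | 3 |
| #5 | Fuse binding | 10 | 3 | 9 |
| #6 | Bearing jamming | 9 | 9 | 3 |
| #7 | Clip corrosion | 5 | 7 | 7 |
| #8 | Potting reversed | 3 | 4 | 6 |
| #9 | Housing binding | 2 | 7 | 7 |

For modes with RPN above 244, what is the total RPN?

RPN = Severity × Occurrence × Detection:
  #1: 1 × 4 × 7 = 28
  #2: 10 × 1 × 6 = 60
  #3: 4 × 2 × 5 = 40
  #4: 10 × 3 × 1 = 30
  #5: 10 × 9 × 3 = 270
  #6: 9 × 3 × 9 = 243
  #7: 5 × 7 × 7 = 245
  #8: 3 × 6 × 4 = 72
  #9: 2 × 7 × 7 = 98
RPN > 244: #5 (270), #7 (245).
Sum: 270 + 245 = 515.

515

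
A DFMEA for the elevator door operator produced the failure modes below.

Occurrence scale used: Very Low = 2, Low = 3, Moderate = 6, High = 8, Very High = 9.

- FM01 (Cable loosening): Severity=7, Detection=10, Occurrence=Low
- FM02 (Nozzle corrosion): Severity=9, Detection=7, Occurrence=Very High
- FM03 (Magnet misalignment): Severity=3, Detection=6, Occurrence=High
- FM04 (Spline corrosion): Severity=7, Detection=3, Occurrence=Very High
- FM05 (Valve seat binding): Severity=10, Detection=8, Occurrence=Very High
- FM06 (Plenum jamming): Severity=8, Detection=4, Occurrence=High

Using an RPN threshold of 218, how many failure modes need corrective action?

3

RPN = Severity × Occurrence × Detection:
  FM01: 7 × 3 × 10 = 210
  FM02: 9 × 9 × 7 = 567
  FM03: 3 × 8 × 6 = 144
  FM04: 7 × 9 × 3 = 189
  FM05: 10 × 9 × 8 = 720
  FM06: 8 × 8 × 4 = 256
Modes with RPN ≥ 218: FM02 (567), FM05 (720), FM06 (256) → 3.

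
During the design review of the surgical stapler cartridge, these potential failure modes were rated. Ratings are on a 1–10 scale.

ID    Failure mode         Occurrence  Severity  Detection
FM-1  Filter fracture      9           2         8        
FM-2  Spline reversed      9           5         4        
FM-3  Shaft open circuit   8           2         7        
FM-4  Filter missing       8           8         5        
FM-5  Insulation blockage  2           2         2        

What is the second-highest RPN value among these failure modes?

RPN = Severity × Occurrence × Detection:
  FM-1: 2 × 9 × 8 = 144
  FM-2: 5 × 9 × 4 = 180
  FM-3: 2 × 8 × 7 = 112
  FM-4: 8 × 8 × 5 = 320
  FM-5: 2 × 2 × 2 = 8
Sorted descending: 320, 180, 144, 112, 8.
The second-highest RPN is 180 (FM-2).

180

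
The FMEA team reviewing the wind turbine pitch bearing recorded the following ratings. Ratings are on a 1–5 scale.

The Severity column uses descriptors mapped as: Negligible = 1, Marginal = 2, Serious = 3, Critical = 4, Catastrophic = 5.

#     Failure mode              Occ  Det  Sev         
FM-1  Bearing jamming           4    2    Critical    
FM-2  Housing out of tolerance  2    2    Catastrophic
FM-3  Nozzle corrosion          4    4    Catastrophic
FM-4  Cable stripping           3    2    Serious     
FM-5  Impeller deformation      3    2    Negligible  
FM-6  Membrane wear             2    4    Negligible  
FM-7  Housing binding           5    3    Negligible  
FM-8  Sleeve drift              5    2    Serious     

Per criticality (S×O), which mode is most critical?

FM-3

Criticality = Severity × Occurrence:
  FM-1: 4 × 4 = 16
  FM-2: 5 × 2 = 10
  FM-3: 5 × 4 = 20
  FM-4: 3 × 3 = 9
  FM-5: 1 × 3 = 3
  FM-6: 1 × 2 = 2
  FM-7: 1 × 5 = 5
  FM-8: 3 × 5 = 15
Highest criticality is 20 → FM-3.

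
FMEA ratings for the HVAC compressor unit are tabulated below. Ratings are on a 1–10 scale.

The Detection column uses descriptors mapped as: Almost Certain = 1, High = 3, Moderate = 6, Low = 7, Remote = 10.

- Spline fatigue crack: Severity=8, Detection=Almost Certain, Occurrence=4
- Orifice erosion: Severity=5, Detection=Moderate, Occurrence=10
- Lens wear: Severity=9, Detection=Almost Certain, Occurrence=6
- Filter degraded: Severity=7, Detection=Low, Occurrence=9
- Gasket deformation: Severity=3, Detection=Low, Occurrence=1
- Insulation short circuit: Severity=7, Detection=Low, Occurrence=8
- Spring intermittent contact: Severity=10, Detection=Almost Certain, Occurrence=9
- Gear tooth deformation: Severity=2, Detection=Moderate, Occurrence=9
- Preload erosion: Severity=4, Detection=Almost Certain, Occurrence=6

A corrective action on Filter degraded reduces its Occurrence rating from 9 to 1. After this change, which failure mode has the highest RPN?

RPN = Severity × Occurrence × Detection:
  Spline fatigue crack: 8 × 4 × 1 = 32
  Orifice erosion: 5 × 10 × 6 = 300
  Lens wear: 9 × 6 × 1 = 54
  Filter degraded: 7 × 9 × 7 = 441
  Gasket deformation: 3 × 1 × 7 = 21
  Insulation short circuit: 7 × 8 × 7 = 392
  Spring intermittent contact: 10 × 9 × 1 = 90
  Gear tooth deformation: 2 × 9 × 6 = 108
  Preload erosion: 4 × 6 × 1 = 24
After action: Filter degraded → 7 × 1 × 7 = 49.
Revised RPNs: Insulation short circuit=392, Orifice erosion=300, Gear tooth deformation=108, Spring intermittent contact=90, Lens wear=54, Filter degraded=49, Spline fatigue crack=32, Preload erosion=24, Gasket deformation=21.
Highest is now Insulation short circuit (392).

Insulation short circuit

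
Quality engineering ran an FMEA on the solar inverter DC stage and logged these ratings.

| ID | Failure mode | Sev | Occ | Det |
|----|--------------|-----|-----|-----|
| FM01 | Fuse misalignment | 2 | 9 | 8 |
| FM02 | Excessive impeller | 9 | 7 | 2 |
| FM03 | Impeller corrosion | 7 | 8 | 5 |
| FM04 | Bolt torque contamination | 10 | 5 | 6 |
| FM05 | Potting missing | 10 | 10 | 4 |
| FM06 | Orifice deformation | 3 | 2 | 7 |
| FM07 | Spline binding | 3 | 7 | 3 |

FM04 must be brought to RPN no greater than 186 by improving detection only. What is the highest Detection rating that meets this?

FM04: S=10, O=5, D=6 → current RPN = 300.
Fixed product = 50. Need 50 × D ≤ 186, so D ≤ 186/50 = 3.72.
Maximum integer Detection rating = 3 (gives RPN 150; D=4 would give 200 > 186).

3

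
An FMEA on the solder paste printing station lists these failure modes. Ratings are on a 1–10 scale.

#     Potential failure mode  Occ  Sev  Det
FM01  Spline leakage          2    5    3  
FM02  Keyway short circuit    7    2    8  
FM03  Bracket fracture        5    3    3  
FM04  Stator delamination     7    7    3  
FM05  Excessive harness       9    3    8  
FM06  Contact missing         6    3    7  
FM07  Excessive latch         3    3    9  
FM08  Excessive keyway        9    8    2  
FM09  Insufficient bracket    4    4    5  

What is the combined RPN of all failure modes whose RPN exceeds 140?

507

RPN = Severity × Occurrence × Detection:
  FM01: 5 × 2 × 3 = 30
  FM02: 2 × 7 × 8 = 112
  FM03: 3 × 5 × 3 = 45
  FM04: 7 × 7 × 3 = 147
  FM05: 3 × 9 × 8 = 216
  FM06: 3 × 6 × 7 = 126
  FM07: 3 × 3 × 9 = 81
  FM08: 8 × 9 × 2 = 144
  FM09: 4 × 4 × 5 = 80
RPN > 140: FM04 (147), FM05 (216), FM08 (144).
Sum: 147 + 216 + 144 = 507.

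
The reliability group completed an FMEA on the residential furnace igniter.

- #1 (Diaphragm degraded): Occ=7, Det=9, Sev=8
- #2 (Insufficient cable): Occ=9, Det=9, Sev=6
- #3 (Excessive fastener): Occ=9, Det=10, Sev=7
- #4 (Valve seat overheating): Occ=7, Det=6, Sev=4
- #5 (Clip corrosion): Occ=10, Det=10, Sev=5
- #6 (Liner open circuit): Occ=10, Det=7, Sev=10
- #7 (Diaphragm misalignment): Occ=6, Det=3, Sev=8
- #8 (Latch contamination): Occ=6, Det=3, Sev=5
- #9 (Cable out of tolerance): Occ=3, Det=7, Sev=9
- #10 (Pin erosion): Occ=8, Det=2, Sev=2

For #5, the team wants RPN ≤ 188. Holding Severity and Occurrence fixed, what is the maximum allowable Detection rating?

#5: S=5, O=10, D=10 → current RPN = 500.
Fixed product = 50. Need 50 × D ≤ 188, so D ≤ 188/50 = 3.76.
Maximum integer Detection rating = 3 (gives RPN 150; D=4 would give 200 > 188).

3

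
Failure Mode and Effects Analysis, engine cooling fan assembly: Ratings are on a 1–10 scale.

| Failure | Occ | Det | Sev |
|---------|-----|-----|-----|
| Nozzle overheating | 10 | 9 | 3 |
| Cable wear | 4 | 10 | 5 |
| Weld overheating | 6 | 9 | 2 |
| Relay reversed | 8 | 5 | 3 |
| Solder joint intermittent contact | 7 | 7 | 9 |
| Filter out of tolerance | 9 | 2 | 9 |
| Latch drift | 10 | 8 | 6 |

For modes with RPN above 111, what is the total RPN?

RPN = Severity × Occurrence × Detection:
  Nozzle overheating: 3 × 10 × 9 = 270
  Cable wear: 5 × 4 × 10 = 200
  Weld overheating: 2 × 6 × 9 = 108
  Relay reversed: 3 × 8 × 5 = 120
  Solder joint intermittent contact: 9 × 7 × 7 = 441
  Filter out of tolerance: 9 × 9 × 2 = 162
  Latch drift: 6 × 10 × 8 = 480
RPN > 111: Nozzle overheating (270), Cable wear (200), Relay reversed (120), Solder joint intermittent contact (441), Filter out of tolerance (162), Latch drift (480).
Sum: 270 + 200 + 120 + 441 + 162 + 480 = 1673.

1673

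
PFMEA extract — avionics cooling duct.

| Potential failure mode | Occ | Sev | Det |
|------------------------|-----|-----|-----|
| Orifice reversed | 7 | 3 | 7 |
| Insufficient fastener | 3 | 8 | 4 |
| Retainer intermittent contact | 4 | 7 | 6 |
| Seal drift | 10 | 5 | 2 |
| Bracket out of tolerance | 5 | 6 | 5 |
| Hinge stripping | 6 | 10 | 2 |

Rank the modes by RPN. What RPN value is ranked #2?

150

RPN = Severity × Occurrence × Detection:
  Orifice reversed: 3 × 7 × 7 = 147
  Insufficient fastener: 8 × 3 × 4 = 96
  Retainer intermittent contact: 7 × 4 × 6 = 168
  Seal drift: 5 × 10 × 2 = 100
  Bracket out of tolerance: 6 × 5 × 5 = 150
  Hinge stripping: 10 × 6 × 2 = 120
Sorted descending: 168, 150, 147, 120, 100, 96.
The second-highest RPN is 150 (Bracket out of tolerance).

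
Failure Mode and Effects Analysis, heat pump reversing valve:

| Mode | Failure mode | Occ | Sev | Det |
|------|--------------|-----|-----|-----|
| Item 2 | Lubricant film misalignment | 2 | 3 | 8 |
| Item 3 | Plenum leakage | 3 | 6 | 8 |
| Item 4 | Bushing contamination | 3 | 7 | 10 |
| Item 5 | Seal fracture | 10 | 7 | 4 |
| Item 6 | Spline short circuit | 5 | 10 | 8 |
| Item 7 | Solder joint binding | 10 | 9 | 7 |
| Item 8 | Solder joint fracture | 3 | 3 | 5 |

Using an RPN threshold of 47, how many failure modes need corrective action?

6

RPN = Severity × Occurrence × Detection:
  Item 2: 3 × 2 × 8 = 48
  Item 3: 6 × 3 × 8 = 144
  Item 4: 7 × 3 × 10 = 210
  Item 5: 7 × 10 × 4 = 280
  Item 6: 10 × 5 × 8 = 400
  Item 7: 9 × 10 × 7 = 630
  Item 8: 3 × 3 × 5 = 45
Modes with RPN ≥ 47: Item 2 (48), Item 3 (144), Item 4 (210), Item 5 (280), Item 6 (400), Item 7 (630) → 6.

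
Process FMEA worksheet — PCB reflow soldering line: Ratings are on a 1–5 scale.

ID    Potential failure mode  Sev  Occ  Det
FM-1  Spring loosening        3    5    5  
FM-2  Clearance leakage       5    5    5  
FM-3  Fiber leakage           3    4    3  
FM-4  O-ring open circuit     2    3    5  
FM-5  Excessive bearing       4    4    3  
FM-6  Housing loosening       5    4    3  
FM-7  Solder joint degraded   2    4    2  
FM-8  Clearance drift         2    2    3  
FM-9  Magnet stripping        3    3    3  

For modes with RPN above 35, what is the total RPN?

344

RPN = Severity × Occurrence × Detection:
  FM-1: 3 × 5 × 5 = 75
  FM-2: 5 × 5 × 5 = 125
  FM-3: 3 × 4 × 3 = 36
  FM-4: 2 × 3 × 5 = 30
  FM-5: 4 × 4 × 3 = 48
  FM-6: 5 × 4 × 3 = 60
  FM-7: 2 × 4 × 2 = 16
  FM-8: 2 × 2 × 3 = 12
  FM-9: 3 × 3 × 3 = 27
RPN > 35: FM-1 (75), FM-2 (125), FM-3 (36), FM-5 (48), FM-6 (60).
Sum: 75 + 125 + 36 + 48 + 60 = 344.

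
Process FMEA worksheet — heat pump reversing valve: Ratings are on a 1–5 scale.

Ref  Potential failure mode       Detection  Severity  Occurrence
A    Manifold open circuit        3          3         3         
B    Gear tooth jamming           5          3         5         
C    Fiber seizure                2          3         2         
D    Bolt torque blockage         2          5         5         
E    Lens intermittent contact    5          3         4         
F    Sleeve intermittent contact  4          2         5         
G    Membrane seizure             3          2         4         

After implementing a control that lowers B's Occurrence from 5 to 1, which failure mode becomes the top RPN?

E

RPN = Severity × Occurrence × Detection:
  A: 3 × 3 × 3 = 27
  B: 3 × 5 × 5 = 75
  C: 3 × 2 × 2 = 12
  D: 5 × 5 × 2 = 50
  E: 3 × 4 × 5 = 60
  F: 2 × 5 × 4 = 40
  G: 2 × 4 × 3 = 24
After action: B → 3 × 1 × 5 = 15.
Revised RPNs: E=60, D=50, F=40, A=27, G=24, B=15, C=12.
Highest is now E (60).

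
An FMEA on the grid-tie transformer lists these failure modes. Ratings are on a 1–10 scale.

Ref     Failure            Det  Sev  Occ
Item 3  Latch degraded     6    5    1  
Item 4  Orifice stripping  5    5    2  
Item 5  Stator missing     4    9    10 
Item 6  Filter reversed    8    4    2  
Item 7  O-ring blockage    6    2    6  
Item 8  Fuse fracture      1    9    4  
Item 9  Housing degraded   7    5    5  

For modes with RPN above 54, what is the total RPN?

RPN = Severity × Occurrence × Detection:
  Item 3: 5 × 1 × 6 = 30
  Item 4: 5 × 2 × 5 = 50
  Item 5: 9 × 10 × 4 = 360
  Item 6: 4 × 2 × 8 = 64
  Item 7: 2 × 6 × 6 = 72
  Item 8: 9 × 4 × 1 = 36
  Item 9: 5 × 5 × 7 = 175
RPN > 54: Item 5 (360), Item 6 (64), Item 7 (72), Item 9 (175).
Sum: 360 + 64 + 72 + 175 = 671.

671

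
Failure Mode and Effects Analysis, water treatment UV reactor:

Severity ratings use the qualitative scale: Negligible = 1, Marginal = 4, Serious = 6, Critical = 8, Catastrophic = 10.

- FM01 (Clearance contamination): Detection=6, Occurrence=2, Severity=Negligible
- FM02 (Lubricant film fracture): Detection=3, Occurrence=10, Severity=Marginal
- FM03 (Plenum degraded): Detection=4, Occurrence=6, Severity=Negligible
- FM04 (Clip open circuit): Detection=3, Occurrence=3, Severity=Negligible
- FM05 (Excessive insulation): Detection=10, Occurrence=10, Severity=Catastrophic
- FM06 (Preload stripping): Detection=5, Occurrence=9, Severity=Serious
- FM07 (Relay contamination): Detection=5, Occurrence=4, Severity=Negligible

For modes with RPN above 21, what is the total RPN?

RPN = Severity × Occurrence × Detection:
  FM01: 1 × 2 × 6 = 12
  FM02: 4 × 10 × 3 = 120
  FM03: 1 × 6 × 4 = 24
  FM04: 1 × 3 × 3 = 9
  FM05: 10 × 10 × 10 = 1000
  FM06: 6 × 9 × 5 = 270
  FM07: 1 × 4 × 5 = 20
RPN > 21: FM02 (120), FM03 (24), FM05 (1000), FM06 (270).
Sum: 120 + 24 + 1000 + 270 = 1414.

1414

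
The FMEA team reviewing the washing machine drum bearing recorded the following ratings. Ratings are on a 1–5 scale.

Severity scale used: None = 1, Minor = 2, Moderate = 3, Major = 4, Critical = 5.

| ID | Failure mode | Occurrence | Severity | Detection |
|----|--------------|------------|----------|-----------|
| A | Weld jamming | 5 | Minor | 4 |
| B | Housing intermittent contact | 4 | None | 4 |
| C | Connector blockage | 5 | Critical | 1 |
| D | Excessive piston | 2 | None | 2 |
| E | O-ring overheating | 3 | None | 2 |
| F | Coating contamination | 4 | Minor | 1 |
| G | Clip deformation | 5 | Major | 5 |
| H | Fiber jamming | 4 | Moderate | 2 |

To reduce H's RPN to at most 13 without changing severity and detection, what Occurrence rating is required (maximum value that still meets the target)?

2

H: S=3, O=4, D=2 → current RPN = 24.
Fixed product = 6. Need 6 × O ≤ 13, so O ≤ 13/6 = 2.17.
Maximum integer Occurrence rating = 2 (gives RPN 12; O=3 would give 18 > 13).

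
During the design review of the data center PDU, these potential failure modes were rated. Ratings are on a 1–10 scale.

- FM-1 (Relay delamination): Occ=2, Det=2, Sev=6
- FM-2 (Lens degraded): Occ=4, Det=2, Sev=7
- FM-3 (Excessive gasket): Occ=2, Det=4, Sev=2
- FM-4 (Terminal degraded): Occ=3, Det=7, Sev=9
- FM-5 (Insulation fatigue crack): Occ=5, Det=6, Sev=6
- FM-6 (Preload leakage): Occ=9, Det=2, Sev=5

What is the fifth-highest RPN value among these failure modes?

24

RPN = Severity × Occurrence × Detection:
  FM-1: 6 × 2 × 2 = 24
  FM-2: 7 × 4 × 2 = 56
  FM-3: 2 × 2 × 4 = 16
  FM-4: 9 × 3 × 7 = 189
  FM-5: 6 × 5 × 6 = 180
  FM-6: 5 × 9 × 2 = 90
Sorted descending: 189, 180, 90, 56, 24, 16.
The fifth-highest RPN is 24 (FM-1).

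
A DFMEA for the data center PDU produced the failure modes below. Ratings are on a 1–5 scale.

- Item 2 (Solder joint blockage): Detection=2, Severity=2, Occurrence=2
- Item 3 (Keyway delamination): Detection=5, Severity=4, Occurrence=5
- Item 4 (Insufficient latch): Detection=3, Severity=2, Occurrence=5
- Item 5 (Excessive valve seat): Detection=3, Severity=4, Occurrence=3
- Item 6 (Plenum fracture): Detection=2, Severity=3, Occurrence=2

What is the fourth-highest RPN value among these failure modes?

RPN = Severity × Occurrence × Detection:
  Item 2: 2 × 2 × 2 = 8
  Item 3: 4 × 5 × 5 = 100
  Item 4: 2 × 5 × 3 = 30
  Item 5: 4 × 3 × 3 = 36
  Item 6: 3 × 2 × 2 = 12
Sorted descending: 100, 36, 30, 12, 8.
The fourth-highest RPN is 12 (Item 6).

12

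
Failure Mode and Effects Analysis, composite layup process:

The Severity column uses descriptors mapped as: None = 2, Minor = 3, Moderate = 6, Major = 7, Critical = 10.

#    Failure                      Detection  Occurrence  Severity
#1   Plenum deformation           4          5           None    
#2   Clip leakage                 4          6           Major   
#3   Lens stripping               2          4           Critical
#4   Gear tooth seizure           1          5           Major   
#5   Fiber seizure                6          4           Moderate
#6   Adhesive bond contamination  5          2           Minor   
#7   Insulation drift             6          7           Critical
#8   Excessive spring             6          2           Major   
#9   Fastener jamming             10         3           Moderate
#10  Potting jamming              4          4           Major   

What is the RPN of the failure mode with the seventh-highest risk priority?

80

RPN = Severity × Occurrence × Detection:
  #1: 2 × 5 × 4 = 40
  #2: 7 × 6 × 4 = 168
  #3: 10 × 4 × 2 = 80
  #4: 7 × 5 × 1 = 35
  #5: 6 × 4 × 6 = 144
  #6: 3 × 2 × 5 = 30
  #7: 10 × 7 × 6 = 420
  #8: 7 × 2 × 6 = 84
  #9: 6 × 3 × 10 = 180
  #10: 7 × 4 × 4 = 112
Sorted descending: 420, 180, 168, 144, 112, 84, 80, 40, 35, 30.
The seventh-highest RPN is 80 (#3).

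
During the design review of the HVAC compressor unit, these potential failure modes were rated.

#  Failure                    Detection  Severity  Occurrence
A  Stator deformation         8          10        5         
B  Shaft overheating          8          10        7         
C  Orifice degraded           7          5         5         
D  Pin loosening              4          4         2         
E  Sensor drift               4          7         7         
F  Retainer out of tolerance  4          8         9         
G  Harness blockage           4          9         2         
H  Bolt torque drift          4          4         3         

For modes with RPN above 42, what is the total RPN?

1739

RPN = Severity × Occurrence × Detection:
  A: 10 × 5 × 8 = 400
  B: 10 × 7 × 8 = 560
  C: 5 × 5 × 7 = 175
  D: 4 × 2 × 4 = 32
  E: 7 × 7 × 4 = 196
  F: 8 × 9 × 4 = 288
  G: 9 × 2 × 4 = 72
  H: 4 × 3 × 4 = 48
RPN > 42: A (400), B (560), C (175), E (196), F (288), G (72), H (48).
Sum: 400 + 560 + 175 + 196 + 288 + 72 + 48 = 1739.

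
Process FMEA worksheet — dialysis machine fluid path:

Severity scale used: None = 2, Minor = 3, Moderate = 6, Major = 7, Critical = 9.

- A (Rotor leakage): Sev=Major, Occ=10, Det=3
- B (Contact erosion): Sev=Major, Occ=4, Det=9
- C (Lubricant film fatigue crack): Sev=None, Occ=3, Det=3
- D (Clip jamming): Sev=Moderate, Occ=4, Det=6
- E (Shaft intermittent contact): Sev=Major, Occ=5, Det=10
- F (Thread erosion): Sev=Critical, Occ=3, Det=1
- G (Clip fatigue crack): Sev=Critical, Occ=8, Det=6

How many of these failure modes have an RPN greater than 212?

3

RPN = Severity × Occurrence × Detection:
  A: 7 × 10 × 3 = 210
  B: 7 × 4 × 9 = 252
  C: 2 × 3 × 3 = 18
  D: 6 × 4 × 6 = 144
  E: 7 × 5 × 10 = 350
  F: 9 × 3 × 1 = 27
  G: 9 × 8 × 6 = 432
Modes with RPN > 212: B (252), E (350), G (432) → 3.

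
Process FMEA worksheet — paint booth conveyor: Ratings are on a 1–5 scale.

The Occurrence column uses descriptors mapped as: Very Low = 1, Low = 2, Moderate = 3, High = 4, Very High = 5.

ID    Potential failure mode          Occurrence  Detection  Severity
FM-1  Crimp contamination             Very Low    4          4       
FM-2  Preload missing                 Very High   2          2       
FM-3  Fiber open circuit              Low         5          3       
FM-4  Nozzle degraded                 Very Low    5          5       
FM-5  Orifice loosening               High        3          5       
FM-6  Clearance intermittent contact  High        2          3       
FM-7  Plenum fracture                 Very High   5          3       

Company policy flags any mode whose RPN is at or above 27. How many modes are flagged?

RPN = Severity × Occurrence × Detection:
  FM-1: 4 × 1 × 4 = 16
  FM-2: 2 × 5 × 2 = 20
  FM-3: 3 × 2 × 5 = 30
  FM-4: 5 × 1 × 5 = 25
  FM-5: 5 × 4 × 3 = 60
  FM-6: 3 × 4 × 2 = 24
  FM-7: 3 × 5 × 5 = 75
Modes with RPN ≥ 27: FM-3 (30), FM-5 (60), FM-7 (75) → 3.

3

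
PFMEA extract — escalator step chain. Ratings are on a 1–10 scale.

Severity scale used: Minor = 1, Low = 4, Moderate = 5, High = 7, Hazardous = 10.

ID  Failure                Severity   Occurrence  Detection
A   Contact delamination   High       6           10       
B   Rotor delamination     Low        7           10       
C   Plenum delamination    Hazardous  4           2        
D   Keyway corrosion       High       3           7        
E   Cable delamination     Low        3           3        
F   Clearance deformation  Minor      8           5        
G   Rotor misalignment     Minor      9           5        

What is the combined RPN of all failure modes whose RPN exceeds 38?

1012

RPN = Severity × Occurrence × Detection:
  A: 7 × 6 × 10 = 420
  B: 4 × 7 × 10 = 280
  C: 10 × 4 × 2 = 80
  D: 7 × 3 × 7 = 147
  E: 4 × 3 × 3 = 36
  F: 1 × 8 × 5 = 40
  G: 1 × 9 × 5 = 45
RPN > 38: A (420), B (280), C (80), D (147), F (40), G (45).
Sum: 420 + 280 + 80 + 147 + 40 + 45 = 1012.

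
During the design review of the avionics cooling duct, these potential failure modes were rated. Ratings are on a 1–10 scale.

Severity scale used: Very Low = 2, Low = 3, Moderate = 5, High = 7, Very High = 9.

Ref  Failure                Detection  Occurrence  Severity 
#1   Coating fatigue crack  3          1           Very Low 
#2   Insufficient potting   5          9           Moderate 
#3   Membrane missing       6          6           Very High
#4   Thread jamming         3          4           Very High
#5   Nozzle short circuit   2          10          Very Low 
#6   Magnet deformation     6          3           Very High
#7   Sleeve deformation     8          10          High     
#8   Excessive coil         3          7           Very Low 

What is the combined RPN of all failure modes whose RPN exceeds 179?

1109

RPN = Severity × Occurrence × Detection:
  #1: 2 × 1 × 3 = 6
  #2: 5 × 9 × 5 = 225
  #3: 9 × 6 × 6 = 324
  #4: 9 × 4 × 3 = 108
  #5: 2 × 10 × 2 = 40
  #6: 9 × 3 × 6 = 162
  #7: 7 × 10 × 8 = 560
  #8: 2 × 7 × 3 = 42
RPN > 179: #2 (225), #3 (324), #7 (560).
Sum: 225 + 324 + 560 = 1109.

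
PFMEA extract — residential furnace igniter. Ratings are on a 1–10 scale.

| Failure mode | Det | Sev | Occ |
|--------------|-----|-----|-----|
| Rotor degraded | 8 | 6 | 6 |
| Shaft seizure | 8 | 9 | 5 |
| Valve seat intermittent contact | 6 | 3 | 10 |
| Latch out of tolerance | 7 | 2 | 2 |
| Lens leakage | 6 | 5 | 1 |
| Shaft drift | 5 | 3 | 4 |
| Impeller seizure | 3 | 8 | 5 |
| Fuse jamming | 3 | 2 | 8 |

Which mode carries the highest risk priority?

Shaft seizure

RPN = Severity × Occurrence × Detection:
  Rotor degraded: 6 × 6 × 8 = 288
  Shaft seizure: 9 × 5 × 8 = 360
  Valve seat intermittent contact: 3 × 10 × 6 = 180
  Latch out of tolerance: 2 × 2 × 7 = 28
  Lens leakage: 5 × 1 × 6 = 30
  Shaft drift: 3 × 4 × 5 = 60
  Impeller seizure: 8 × 5 × 3 = 120
  Fuse jamming: 2 × 8 × 3 = 48
Highest RPN is 360 → Shaft seizure.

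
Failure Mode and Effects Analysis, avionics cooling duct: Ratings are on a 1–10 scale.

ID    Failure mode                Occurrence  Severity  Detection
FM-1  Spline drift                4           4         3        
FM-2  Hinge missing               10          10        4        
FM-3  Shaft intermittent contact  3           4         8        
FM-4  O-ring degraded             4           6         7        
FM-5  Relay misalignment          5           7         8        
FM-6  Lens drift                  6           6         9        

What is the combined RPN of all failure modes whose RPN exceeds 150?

1172

RPN = Severity × Occurrence × Detection:
  FM-1: 4 × 4 × 3 = 48
  FM-2: 10 × 10 × 4 = 400
  FM-3: 4 × 3 × 8 = 96
  FM-4: 6 × 4 × 7 = 168
  FM-5: 7 × 5 × 8 = 280
  FM-6: 6 × 6 × 9 = 324
RPN > 150: FM-2 (400), FM-4 (168), FM-5 (280), FM-6 (324).
Sum: 400 + 168 + 280 + 324 = 1172.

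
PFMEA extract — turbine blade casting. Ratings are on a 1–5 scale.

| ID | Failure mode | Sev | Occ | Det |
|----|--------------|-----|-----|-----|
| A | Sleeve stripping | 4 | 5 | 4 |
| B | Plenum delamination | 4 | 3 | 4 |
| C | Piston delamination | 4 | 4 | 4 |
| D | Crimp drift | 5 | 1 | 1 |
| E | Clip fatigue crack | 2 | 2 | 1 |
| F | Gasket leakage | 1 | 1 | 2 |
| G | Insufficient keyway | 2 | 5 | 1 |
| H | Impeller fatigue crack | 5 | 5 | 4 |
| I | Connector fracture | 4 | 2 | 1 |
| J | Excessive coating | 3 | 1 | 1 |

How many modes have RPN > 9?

RPN = Severity × Occurrence × Detection:
  A: 4 × 5 × 4 = 80
  B: 4 × 3 × 4 = 48
  C: 4 × 4 × 4 = 64
  D: 5 × 1 × 1 = 5
  E: 2 × 2 × 1 = 4
  F: 1 × 1 × 2 = 2
  G: 2 × 5 × 1 = 10
  H: 5 × 5 × 4 = 100
  I: 4 × 2 × 1 = 8
  J: 3 × 1 × 1 = 3
Modes with RPN > 9: A (80), B (48), C (64), G (10), H (100) → 5.

5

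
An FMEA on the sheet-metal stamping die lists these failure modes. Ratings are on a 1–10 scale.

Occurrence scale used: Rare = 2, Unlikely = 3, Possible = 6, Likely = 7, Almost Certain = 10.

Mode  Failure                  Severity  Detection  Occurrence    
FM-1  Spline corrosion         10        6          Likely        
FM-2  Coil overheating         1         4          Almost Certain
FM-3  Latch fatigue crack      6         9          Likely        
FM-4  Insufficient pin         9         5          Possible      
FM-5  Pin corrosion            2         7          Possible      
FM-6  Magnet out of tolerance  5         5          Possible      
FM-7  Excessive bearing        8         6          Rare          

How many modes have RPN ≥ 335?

2

RPN = Severity × Occurrence × Detection:
  FM-1: 10 × 7 × 6 = 420
  FM-2: 1 × 10 × 4 = 40
  FM-3: 6 × 7 × 9 = 378
  FM-4: 9 × 6 × 5 = 270
  FM-5: 2 × 6 × 7 = 84
  FM-6: 5 × 6 × 5 = 150
  FM-7: 8 × 2 × 6 = 96
Modes with RPN ≥ 335: FM-1 (420), FM-3 (378) → 2.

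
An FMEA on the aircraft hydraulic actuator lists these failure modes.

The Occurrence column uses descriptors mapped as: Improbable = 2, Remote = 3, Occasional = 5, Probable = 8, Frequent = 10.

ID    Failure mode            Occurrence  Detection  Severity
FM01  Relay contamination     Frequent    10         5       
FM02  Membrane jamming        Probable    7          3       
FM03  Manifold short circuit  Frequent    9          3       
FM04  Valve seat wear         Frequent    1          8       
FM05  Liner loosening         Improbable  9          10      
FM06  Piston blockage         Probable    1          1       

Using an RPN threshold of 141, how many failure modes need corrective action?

RPN = Severity × Occurrence × Detection:
  FM01: 5 × 10 × 10 = 500
  FM02: 3 × 8 × 7 = 168
  FM03: 3 × 10 × 9 = 270
  FM04: 8 × 10 × 1 = 80
  FM05: 10 × 2 × 9 = 180
  FM06: 1 × 8 × 1 = 8
Modes with RPN ≥ 141: FM01 (500), FM02 (168), FM03 (270), FM05 (180) → 4.

4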